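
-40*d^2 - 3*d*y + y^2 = (-8*d + y)*(5*d + y)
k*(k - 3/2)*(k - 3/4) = k^3 - 9*k^2/4 + 9*k/8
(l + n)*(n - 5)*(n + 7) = l*n^2 + 2*l*n - 35*l + n^3 + 2*n^2 - 35*n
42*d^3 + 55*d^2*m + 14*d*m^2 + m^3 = (d + m)*(6*d + m)*(7*d + m)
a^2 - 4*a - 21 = (a - 7)*(a + 3)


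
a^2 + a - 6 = (a - 2)*(a + 3)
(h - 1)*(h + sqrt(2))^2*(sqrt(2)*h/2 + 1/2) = sqrt(2)*h^4/2 - sqrt(2)*h^3/2 + 5*h^3/2 - 5*h^2/2 + 2*sqrt(2)*h^2 - 2*sqrt(2)*h + h - 1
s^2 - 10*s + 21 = (s - 7)*(s - 3)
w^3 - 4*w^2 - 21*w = w*(w - 7)*(w + 3)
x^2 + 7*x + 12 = (x + 3)*(x + 4)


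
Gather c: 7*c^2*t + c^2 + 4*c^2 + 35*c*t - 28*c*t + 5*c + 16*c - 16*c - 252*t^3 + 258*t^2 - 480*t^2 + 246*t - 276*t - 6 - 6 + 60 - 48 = c^2*(7*t + 5) + c*(7*t + 5) - 252*t^3 - 222*t^2 - 30*t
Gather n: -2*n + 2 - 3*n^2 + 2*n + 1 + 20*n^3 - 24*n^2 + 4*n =20*n^3 - 27*n^2 + 4*n + 3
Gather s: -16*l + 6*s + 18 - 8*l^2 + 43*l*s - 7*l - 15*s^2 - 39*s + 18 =-8*l^2 - 23*l - 15*s^2 + s*(43*l - 33) + 36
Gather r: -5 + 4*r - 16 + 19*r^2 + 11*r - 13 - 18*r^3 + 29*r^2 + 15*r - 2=-18*r^3 + 48*r^2 + 30*r - 36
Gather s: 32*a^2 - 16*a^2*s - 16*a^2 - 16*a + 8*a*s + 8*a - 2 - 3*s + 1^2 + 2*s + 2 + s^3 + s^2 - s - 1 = 16*a^2 - 8*a + s^3 + s^2 + s*(-16*a^2 + 8*a - 2)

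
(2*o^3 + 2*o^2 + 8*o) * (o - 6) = 2*o^4 - 10*o^3 - 4*o^2 - 48*o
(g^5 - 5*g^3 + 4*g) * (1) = g^5 - 5*g^3 + 4*g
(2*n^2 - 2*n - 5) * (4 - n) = -2*n^3 + 10*n^2 - 3*n - 20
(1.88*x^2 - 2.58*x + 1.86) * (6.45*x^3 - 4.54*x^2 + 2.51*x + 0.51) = 12.126*x^5 - 25.1762*x^4 + 28.429*x^3 - 13.9614*x^2 + 3.3528*x + 0.9486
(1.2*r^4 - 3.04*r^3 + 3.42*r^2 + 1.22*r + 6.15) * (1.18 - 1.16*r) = -1.392*r^5 + 4.9424*r^4 - 7.5544*r^3 + 2.6204*r^2 - 5.6944*r + 7.257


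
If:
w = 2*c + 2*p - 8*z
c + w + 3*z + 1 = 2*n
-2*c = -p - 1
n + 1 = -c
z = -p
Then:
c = 4/19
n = -23/19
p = -11/19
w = -102/19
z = 11/19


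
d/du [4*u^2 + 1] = 8*u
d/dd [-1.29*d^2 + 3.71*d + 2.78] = 3.71 - 2.58*d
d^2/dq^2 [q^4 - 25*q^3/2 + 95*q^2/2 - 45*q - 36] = 12*q^2 - 75*q + 95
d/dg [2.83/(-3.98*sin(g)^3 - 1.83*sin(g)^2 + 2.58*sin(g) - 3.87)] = (33.7902*sin(g)^2 + 10.3578*sin(g) - 7.3014)*cos(g)/(3.98*sin(g)^3 + 1.83*sin(g)^2 - 2.58*sin(g) + 3.87)^2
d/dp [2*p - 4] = 2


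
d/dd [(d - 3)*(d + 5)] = 2*d + 2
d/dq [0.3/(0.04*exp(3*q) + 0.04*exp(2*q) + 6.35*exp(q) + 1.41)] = (-0.036*exp(2*q) - 0.024*exp(q) - 1.905)*exp(q)/(0.04*exp(3*q) + 0.04*exp(2*q) + 6.35*exp(q) + 1.41)^2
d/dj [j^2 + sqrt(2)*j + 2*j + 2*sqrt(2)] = 2*j + sqrt(2) + 2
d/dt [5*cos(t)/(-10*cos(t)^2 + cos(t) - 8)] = 5*(10*sin(t)^2 - 2)*sin(t)/(10*sin(t)^2 + cos(t) - 18)^2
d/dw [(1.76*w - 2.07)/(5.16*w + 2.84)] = (80.906736*w + 44.530064)/(5.16*w + 2.84)^3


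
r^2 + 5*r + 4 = (r + 1)*(r + 4)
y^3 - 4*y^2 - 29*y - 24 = (y - 8)*(y + 1)*(y + 3)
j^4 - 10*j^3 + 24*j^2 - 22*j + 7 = (j - 7)*(j - 1)^3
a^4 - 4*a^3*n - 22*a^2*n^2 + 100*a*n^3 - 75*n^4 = (a - 5*n)*(a - 3*n)*(a - n)*(a + 5*n)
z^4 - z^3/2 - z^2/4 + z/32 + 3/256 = (z - 3/4)*(z - 1/4)*(z + 1/4)^2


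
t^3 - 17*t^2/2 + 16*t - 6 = (t - 6)*(t - 2)*(t - 1/2)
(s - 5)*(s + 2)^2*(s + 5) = s^4 + 4*s^3 - 21*s^2 - 100*s - 100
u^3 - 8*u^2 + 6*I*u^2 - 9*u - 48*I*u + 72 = (u - 8)*(u + 3*I)^2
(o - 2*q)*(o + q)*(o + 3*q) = o^3 + 2*o^2*q - 5*o*q^2 - 6*q^3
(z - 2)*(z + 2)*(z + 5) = z^3 + 5*z^2 - 4*z - 20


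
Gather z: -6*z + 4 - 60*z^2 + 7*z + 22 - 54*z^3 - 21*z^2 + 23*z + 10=-54*z^3 - 81*z^2 + 24*z + 36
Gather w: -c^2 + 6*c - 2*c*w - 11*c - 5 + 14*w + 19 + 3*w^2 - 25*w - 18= -c^2 - 5*c + 3*w^2 + w*(-2*c - 11) - 4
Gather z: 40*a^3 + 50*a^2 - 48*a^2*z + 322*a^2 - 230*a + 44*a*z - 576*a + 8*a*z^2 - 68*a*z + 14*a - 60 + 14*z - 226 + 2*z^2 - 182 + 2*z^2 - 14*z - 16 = 40*a^3 + 372*a^2 - 792*a + z^2*(8*a + 4) + z*(-48*a^2 - 24*a) - 484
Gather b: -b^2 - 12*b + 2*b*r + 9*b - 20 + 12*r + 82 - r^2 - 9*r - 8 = -b^2 + b*(2*r - 3) - r^2 + 3*r + 54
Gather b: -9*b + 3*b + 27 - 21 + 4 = 10 - 6*b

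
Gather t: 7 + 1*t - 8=t - 1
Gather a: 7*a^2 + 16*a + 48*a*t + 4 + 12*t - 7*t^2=7*a^2 + a*(48*t + 16) - 7*t^2 + 12*t + 4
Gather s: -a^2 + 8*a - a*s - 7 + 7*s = -a^2 + 8*a + s*(7 - a) - 7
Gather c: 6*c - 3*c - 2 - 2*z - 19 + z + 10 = 3*c - z - 11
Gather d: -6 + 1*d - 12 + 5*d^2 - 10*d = 5*d^2 - 9*d - 18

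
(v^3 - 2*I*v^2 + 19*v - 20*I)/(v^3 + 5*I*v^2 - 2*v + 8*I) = (v - 5*I)/(v + 2*I)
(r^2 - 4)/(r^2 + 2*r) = (r - 2)/r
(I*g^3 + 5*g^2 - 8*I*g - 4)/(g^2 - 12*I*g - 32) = (-I*g^3 - 5*g^2 + 8*I*g + 4)/(-g^2 + 12*I*g + 32)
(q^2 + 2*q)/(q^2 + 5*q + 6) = q/(q + 3)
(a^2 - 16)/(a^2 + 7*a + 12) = (a - 4)/(a + 3)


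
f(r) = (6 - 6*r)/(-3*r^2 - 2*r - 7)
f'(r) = (6 - 6*r)*(6*r + 2)/(-3*r^2 - 2*r - 7)^2 - 6/(-3*r^2 - 2*r - 7)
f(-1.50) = -1.40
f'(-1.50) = -0.35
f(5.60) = 0.25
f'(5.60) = -0.02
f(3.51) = 0.30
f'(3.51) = -0.02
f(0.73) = -0.16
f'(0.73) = 0.70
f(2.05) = 0.27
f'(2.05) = 0.09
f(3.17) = 0.30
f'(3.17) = -0.01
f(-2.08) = -1.17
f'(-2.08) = -0.39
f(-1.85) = -1.26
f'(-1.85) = -0.40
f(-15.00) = -0.15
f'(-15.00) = -0.01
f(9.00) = 0.18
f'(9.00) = -0.02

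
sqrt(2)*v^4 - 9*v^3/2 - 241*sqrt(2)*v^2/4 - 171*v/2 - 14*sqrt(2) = (v - 7*sqrt(2))*(v + sqrt(2)/2)*(v + 4*sqrt(2))*(sqrt(2)*v + 1/2)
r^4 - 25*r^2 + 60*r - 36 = (r - 3)*(r - 2)*(r - 1)*(r + 6)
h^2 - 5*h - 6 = (h - 6)*(h + 1)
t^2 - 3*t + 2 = (t - 2)*(t - 1)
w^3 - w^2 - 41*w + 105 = (w - 5)*(w - 3)*(w + 7)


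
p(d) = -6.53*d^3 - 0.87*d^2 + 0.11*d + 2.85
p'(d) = -19.59*d^2 - 1.74*d + 0.11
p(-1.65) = 29.63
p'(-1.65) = -50.35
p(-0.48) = 3.32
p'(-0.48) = -3.57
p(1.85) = -41.27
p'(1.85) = -70.16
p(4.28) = -524.59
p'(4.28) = -366.19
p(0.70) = 0.26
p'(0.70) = -10.71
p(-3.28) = 223.56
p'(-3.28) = -204.94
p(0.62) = 1.03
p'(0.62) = -8.50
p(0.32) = 2.58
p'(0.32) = -2.45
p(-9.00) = 4691.76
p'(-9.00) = -1571.02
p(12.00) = -11404.95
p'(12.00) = -2841.73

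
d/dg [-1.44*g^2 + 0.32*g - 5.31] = 0.32 - 2.88*g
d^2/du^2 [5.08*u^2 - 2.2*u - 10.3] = 10.1600000000000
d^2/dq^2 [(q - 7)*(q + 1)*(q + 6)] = 6*q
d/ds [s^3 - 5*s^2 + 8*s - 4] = 3*s^2 - 10*s + 8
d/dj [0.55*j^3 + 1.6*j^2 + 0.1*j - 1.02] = 1.65*j^2 + 3.2*j + 0.1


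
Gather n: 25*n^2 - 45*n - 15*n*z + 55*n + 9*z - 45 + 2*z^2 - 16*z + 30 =25*n^2 + n*(10 - 15*z) + 2*z^2 - 7*z - 15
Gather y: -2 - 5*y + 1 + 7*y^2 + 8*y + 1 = 7*y^2 + 3*y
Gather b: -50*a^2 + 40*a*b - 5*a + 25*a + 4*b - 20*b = -50*a^2 + 20*a + b*(40*a - 16)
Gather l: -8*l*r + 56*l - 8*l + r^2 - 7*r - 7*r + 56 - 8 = l*(48 - 8*r) + r^2 - 14*r + 48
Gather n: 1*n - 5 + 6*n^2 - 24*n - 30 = 6*n^2 - 23*n - 35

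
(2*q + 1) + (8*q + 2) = 10*q + 3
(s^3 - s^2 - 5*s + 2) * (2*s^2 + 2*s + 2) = 2*s^5 - 10*s^3 - 8*s^2 - 6*s + 4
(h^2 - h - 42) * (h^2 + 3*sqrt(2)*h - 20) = h^4 - h^3 + 3*sqrt(2)*h^3 - 62*h^2 - 3*sqrt(2)*h^2 - 126*sqrt(2)*h + 20*h + 840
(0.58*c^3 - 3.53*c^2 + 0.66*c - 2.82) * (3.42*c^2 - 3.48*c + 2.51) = 1.9836*c^5 - 14.091*c^4 + 15.9974*c^3 - 20.8015*c^2 + 11.4702*c - 7.0782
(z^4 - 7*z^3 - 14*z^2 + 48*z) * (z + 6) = z^5 - z^4 - 56*z^3 - 36*z^2 + 288*z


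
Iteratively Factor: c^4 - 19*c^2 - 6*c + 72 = (c + 3)*(c^3 - 3*c^2 - 10*c + 24) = (c + 3)^2*(c^2 - 6*c + 8) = (c - 4)*(c + 3)^2*(c - 2)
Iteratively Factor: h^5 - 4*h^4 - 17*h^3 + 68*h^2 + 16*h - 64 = (h + 4)*(h^4 - 8*h^3 + 15*h^2 + 8*h - 16) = (h + 1)*(h + 4)*(h^3 - 9*h^2 + 24*h - 16) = (h - 4)*(h + 1)*(h + 4)*(h^2 - 5*h + 4) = (h - 4)*(h - 1)*(h + 1)*(h + 4)*(h - 4)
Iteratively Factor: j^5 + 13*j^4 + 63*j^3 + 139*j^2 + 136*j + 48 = (j + 1)*(j^4 + 12*j^3 + 51*j^2 + 88*j + 48) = (j + 1)*(j + 3)*(j^3 + 9*j^2 + 24*j + 16) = (j + 1)^2*(j + 3)*(j^2 + 8*j + 16) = (j + 1)^2*(j + 3)*(j + 4)*(j + 4)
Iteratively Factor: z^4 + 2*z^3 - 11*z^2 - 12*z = (z - 3)*(z^3 + 5*z^2 + 4*z) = z*(z - 3)*(z^2 + 5*z + 4) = z*(z - 3)*(z + 4)*(z + 1)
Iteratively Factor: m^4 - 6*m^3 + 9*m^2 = (m - 3)*(m^3 - 3*m^2) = m*(m - 3)*(m^2 - 3*m) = m^2*(m - 3)*(m - 3)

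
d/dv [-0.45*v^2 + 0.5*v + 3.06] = 0.5 - 0.9*v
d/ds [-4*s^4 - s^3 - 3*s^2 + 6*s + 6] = -16*s^3 - 3*s^2 - 6*s + 6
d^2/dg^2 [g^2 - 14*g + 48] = 2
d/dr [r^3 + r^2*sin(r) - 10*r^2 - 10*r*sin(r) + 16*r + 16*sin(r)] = r^2*cos(r) + 3*r^2 + 2*r*sin(r) - 10*r*cos(r) - 20*r - 10*sin(r) + 16*cos(r) + 16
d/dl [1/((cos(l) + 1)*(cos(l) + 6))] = (2*cos(l) + 7)*sin(l)/((cos(l) + 1)^2*(cos(l) + 6)^2)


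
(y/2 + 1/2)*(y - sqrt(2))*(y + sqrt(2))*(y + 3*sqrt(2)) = y^4/2 + y^3/2 + 3*sqrt(2)*y^3/2 - y^2 + 3*sqrt(2)*y^2/2 - 3*sqrt(2)*y - y - 3*sqrt(2)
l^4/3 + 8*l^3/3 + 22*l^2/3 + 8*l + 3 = (l/3 + 1)*(l + 1)^2*(l + 3)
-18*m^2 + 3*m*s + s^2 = (-3*m + s)*(6*m + s)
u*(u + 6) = u^2 + 6*u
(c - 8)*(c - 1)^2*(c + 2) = c^4 - 8*c^3 - 3*c^2 + 26*c - 16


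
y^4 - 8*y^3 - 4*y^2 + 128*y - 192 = (y - 6)*(y - 4)*(y - 2)*(y + 4)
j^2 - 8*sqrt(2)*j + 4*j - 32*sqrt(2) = (j + 4)*(j - 8*sqrt(2))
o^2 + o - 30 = (o - 5)*(o + 6)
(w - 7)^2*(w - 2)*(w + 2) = w^4 - 14*w^3 + 45*w^2 + 56*w - 196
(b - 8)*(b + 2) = b^2 - 6*b - 16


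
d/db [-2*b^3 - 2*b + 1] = -6*b^2 - 2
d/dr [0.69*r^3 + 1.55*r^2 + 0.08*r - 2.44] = 2.07*r^2 + 3.1*r + 0.08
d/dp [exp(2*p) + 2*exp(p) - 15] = 2*(exp(p) + 1)*exp(p)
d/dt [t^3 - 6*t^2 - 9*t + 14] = 3*t^2 - 12*t - 9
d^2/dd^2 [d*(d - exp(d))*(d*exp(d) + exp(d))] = (d^3 - 4*d^2*exp(d) + 7*d^2 - 12*d*exp(d) + 10*d - 6*exp(d) + 2)*exp(d)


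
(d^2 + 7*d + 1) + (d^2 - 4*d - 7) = 2*d^2 + 3*d - 6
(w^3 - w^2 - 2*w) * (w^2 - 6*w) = w^5 - 7*w^4 + 4*w^3 + 12*w^2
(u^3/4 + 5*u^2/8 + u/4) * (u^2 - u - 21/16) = u^5/4 + 3*u^4/8 - 45*u^3/64 - 137*u^2/128 - 21*u/64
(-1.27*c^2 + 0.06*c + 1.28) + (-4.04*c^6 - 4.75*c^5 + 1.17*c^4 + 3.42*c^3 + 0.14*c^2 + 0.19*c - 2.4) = -4.04*c^6 - 4.75*c^5 + 1.17*c^4 + 3.42*c^3 - 1.13*c^2 + 0.25*c - 1.12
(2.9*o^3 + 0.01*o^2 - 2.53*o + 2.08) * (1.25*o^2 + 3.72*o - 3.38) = 3.625*o^5 + 10.8005*o^4 - 12.9273*o^3 - 6.8454*o^2 + 16.289*o - 7.0304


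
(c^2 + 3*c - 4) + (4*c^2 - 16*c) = 5*c^2 - 13*c - 4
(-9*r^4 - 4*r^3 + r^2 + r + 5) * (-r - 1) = 9*r^5 + 13*r^4 + 3*r^3 - 2*r^2 - 6*r - 5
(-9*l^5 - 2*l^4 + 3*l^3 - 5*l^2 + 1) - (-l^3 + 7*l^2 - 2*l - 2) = -9*l^5 - 2*l^4 + 4*l^3 - 12*l^2 + 2*l + 3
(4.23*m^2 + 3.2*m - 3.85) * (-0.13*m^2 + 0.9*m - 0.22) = -0.5499*m^4 + 3.391*m^3 + 2.4499*m^2 - 4.169*m + 0.847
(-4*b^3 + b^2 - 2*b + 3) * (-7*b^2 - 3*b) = 28*b^5 + 5*b^4 + 11*b^3 - 15*b^2 - 9*b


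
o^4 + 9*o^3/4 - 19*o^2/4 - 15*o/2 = o*(o - 2)*(o + 5/4)*(o + 3)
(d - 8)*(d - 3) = d^2 - 11*d + 24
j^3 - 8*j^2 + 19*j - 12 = (j - 4)*(j - 3)*(j - 1)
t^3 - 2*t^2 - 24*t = t*(t - 6)*(t + 4)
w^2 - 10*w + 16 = (w - 8)*(w - 2)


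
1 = 1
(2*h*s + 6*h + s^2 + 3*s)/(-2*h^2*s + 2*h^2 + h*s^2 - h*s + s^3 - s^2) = (s + 3)/(-h*s + h + s^2 - s)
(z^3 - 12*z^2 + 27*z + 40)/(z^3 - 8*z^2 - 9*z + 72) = (z^2 - 4*z - 5)/(z^2 - 9)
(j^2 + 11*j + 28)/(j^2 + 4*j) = (j + 7)/j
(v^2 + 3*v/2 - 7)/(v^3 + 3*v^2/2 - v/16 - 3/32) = 16*(2*v^2 + 3*v - 14)/(32*v^3 + 48*v^2 - 2*v - 3)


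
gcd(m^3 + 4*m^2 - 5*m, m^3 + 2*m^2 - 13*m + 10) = m^2 + 4*m - 5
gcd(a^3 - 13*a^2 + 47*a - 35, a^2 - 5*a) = a - 5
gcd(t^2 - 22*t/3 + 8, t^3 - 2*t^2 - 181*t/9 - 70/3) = t - 6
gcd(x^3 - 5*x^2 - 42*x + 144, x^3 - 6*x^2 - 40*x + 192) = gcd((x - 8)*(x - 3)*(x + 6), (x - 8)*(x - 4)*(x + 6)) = x^2 - 2*x - 48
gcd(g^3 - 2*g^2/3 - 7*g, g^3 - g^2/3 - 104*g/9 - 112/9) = g + 7/3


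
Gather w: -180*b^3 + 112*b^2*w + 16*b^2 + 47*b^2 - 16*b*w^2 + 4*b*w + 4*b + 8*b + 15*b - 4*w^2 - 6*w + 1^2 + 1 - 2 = -180*b^3 + 63*b^2 + 27*b + w^2*(-16*b - 4) + w*(112*b^2 + 4*b - 6)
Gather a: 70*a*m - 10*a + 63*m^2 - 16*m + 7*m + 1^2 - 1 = a*(70*m - 10) + 63*m^2 - 9*m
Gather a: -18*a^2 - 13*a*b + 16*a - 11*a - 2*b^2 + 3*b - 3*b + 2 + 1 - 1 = -18*a^2 + a*(5 - 13*b) - 2*b^2 + 2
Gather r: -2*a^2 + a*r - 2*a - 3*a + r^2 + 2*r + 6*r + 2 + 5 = -2*a^2 - 5*a + r^2 + r*(a + 8) + 7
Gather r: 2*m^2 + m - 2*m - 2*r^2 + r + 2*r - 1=2*m^2 - m - 2*r^2 + 3*r - 1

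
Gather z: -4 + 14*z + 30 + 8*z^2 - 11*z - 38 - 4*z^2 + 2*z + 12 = 4*z^2 + 5*z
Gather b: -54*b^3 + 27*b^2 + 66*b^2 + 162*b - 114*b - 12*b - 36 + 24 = -54*b^3 + 93*b^2 + 36*b - 12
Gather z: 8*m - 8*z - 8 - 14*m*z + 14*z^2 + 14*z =8*m + 14*z^2 + z*(6 - 14*m) - 8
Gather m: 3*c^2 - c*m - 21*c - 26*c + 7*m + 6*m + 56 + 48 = 3*c^2 - 47*c + m*(13 - c) + 104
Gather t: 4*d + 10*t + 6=4*d + 10*t + 6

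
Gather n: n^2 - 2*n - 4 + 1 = n^2 - 2*n - 3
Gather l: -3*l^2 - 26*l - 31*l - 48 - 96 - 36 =-3*l^2 - 57*l - 180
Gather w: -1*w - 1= -w - 1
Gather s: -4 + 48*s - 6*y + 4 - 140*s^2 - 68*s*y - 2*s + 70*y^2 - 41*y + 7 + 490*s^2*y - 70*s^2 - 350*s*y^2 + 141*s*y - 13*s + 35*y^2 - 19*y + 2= s^2*(490*y - 210) + s*(-350*y^2 + 73*y + 33) + 105*y^2 - 66*y + 9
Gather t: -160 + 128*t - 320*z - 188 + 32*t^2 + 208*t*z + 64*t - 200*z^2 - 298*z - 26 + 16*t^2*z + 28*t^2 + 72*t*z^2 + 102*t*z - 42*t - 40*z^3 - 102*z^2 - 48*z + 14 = t^2*(16*z + 60) + t*(72*z^2 + 310*z + 150) - 40*z^3 - 302*z^2 - 666*z - 360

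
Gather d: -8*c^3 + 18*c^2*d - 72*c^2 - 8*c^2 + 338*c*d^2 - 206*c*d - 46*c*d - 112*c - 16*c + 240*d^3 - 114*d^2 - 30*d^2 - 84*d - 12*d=-8*c^3 - 80*c^2 - 128*c + 240*d^3 + d^2*(338*c - 144) + d*(18*c^2 - 252*c - 96)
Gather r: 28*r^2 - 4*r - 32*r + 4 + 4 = 28*r^2 - 36*r + 8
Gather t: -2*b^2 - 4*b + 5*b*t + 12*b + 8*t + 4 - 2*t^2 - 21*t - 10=-2*b^2 + 8*b - 2*t^2 + t*(5*b - 13) - 6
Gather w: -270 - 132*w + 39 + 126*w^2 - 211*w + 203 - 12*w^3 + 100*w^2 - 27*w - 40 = -12*w^3 + 226*w^2 - 370*w - 68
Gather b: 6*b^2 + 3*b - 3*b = 6*b^2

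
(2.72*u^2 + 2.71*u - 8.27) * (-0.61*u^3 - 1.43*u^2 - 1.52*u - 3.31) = -1.6592*u^5 - 5.5427*u^4 - 2.965*u^3 - 1.2963*u^2 + 3.6003*u + 27.3737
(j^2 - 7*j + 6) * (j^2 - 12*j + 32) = j^4 - 19*j^3 + 122*j^2 - 296*j + 192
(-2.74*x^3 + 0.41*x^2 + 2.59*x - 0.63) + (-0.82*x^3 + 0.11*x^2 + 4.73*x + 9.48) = -3.56*x^3 + 0.52*x^2 + 7.32*x + 8.85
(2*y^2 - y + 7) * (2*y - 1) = 4*y^3 - 4*y^2 + 15*y - 7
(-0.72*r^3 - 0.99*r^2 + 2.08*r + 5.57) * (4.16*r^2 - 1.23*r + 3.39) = -2.9952*r^5 - 3.2328*r^4 + 7.4297*r^3 + 17.2567*r^2 + 0.2001*r + 18.8823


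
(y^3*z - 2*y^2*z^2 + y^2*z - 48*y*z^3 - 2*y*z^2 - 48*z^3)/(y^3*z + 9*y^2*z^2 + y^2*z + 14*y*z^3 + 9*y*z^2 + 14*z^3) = (y^2 - 2*y*z - 48*z^2)/(y^2 + 9*y*z + 14*z^2)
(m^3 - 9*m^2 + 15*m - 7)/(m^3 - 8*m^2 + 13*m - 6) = (m - 7)/(m - 6)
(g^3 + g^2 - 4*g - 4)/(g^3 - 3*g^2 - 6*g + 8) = (g^2 - g - 2)/(g^2 - 5*g + 4)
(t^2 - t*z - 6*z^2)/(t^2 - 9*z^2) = (t + 2*z)/(t + 3*z)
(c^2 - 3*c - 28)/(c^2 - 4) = (c^2 - 3*c - 28)/(c^2 - 4)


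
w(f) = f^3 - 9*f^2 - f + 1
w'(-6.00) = 215.00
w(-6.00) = -533.00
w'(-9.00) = 404.00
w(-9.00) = -1448.00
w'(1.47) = -20.98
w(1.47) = -16.74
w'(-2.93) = 77.49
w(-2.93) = -98.49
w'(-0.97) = 19.28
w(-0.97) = -7.41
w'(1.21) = -18.39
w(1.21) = -11.62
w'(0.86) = -14.26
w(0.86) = -5.88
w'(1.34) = -19.73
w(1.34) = -14.09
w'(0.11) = -2.94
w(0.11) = 0.78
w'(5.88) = -3.12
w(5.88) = -112.75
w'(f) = 3*f^2 - 18*f - 1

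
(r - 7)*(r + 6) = r^2 - r - 42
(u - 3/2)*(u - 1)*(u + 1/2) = u^3 - 2*u^2 + u/4 + 3/4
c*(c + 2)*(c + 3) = c^3 + 5*c^2 + 6*c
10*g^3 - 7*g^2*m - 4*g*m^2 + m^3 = (-5*g + m)*(-g + m)*(2*g + m)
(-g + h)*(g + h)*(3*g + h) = -3*g^3 - g^2*h + 3*g*h^2 + h^3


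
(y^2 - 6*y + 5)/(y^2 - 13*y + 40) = (y - 1)/(y - 8)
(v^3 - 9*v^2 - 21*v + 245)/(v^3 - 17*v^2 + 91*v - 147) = (v + 5)/(v - 3)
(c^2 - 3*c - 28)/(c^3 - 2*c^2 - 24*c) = (c - 7)/(c*(c - 6))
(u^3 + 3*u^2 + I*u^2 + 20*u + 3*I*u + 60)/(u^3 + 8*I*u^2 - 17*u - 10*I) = (u^2 + u*(3 - 4*I) - 12*I)/(u^2 + 3*I*u - 2)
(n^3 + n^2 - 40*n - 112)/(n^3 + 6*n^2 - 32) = (n - 7)/(n - 2)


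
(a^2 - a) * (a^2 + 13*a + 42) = a^4 + 12*a^3 + 29*a^2 - 42*a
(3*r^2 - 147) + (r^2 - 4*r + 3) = 4*r^2 - 4*r - 144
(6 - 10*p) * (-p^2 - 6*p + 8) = 10*p^3 + 54*p^2 - 116*p + 48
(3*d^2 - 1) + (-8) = 3*d^2 - 9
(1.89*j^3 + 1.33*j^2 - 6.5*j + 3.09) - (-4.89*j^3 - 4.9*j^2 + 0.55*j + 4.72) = 6.78*j^3 + 6.23*j^2 - 7.05*j - 1.63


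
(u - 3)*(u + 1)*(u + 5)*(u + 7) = u^4 + 10*u^3 + 8*u^2 - 106*u - 105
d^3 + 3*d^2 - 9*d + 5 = (d - 1)^2*(d + 5)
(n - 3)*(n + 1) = n^2 - 2*n - 3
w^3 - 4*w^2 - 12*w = w*(w - 6)*(w + 2)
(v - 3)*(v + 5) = v^2 + 2*v - 15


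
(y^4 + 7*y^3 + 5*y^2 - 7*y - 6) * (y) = y^5 + 7*y^4 + 5*y^3 - 7*y^2 - 6*y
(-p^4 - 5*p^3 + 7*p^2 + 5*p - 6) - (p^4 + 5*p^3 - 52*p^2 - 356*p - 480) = -2*p^4 - 10*p^3 + 59*p^2 + 361*p + 474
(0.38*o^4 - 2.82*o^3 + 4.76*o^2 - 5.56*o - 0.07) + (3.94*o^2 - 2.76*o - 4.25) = 0.38*o^4 - 2.82*o^3 + 8.7*o^2 - 8.32*o - 4.32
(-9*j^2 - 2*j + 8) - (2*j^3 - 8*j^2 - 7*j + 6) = -2*j^3 - j^2 + 5*j + 2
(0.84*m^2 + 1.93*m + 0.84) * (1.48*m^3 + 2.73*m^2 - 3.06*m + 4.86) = 1.2432*m^5 + 5.1496*m^4 + 3.9417*m^3 + 0.469799999999999*m^2 + 6.8094*m + 4.0824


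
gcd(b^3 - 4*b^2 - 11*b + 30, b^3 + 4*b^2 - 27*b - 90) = b^2 - 2*b - 15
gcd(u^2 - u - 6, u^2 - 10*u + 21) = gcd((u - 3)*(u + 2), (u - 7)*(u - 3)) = u - 3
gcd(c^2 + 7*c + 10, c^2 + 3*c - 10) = c + 5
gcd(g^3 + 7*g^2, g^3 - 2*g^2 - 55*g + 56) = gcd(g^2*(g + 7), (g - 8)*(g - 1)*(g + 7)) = g + 7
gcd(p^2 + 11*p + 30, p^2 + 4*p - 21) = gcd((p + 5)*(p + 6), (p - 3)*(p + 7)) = 1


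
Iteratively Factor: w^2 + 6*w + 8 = (w + 4)*(w + 2)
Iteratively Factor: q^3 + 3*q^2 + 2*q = (q)*(q^2 + 3*q + 2) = q*(q + 2)*(q + 1)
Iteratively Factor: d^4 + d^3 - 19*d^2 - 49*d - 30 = (d + 3)*(d^3 - 2*d^2 - 13*d - 10) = (d - 5)*(d + 3)*(d^2 + 3*d + 2) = (d - 5)*(d + 1)*(d + 3)*(d + 2)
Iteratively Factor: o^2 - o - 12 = (o - 4)*(o + 3)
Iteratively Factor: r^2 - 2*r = (r)*(r - 2)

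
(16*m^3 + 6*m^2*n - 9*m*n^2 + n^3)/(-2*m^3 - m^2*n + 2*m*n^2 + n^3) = (-16*m^2 + 10*m*n - n^2)/(2*m^2 - m*n - n^2)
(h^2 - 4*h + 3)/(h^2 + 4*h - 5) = (h - 3)/(h + 5)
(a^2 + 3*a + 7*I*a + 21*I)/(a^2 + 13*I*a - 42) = (a + 3)/(a + 6*I)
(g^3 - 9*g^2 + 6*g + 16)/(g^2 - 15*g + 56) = (g^2 - g - 2)/(g - 7)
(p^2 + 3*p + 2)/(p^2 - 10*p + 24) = (p^2 + 3*p + 2)/(p^2 - 10*p + 24)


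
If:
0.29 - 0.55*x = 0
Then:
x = 0.53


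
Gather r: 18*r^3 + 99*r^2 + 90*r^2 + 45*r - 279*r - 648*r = 18*r^3 + 189*r^2 - 882*r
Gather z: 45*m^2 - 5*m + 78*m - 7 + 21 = 45*m^2 + 73*m + 14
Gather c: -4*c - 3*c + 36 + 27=63 - 7*c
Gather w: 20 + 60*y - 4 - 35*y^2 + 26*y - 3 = -35*y^2 + 86*y + 13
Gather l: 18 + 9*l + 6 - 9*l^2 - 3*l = -9*l^2 + 6*l + 24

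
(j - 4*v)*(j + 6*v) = j^2 + 2*j*v - 24*v^2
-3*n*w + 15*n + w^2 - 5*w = (-3*n + w)*(w - 5)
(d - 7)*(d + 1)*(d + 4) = d^3 - 2*d^2 - 31*d - 28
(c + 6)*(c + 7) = c^2 + 13*c + 42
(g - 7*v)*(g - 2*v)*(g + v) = g^3 - 8*g^2*v + 5*g*v^2 + 14*v^3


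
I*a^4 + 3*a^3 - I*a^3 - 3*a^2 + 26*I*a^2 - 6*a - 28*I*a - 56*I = (a - 2)*(a - 7*I)*(a + 4*I)*(I*a + I)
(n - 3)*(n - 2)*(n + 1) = n^3 - 4*n^2 + n + 6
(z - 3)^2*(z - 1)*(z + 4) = z^4 - 3*z^3 - 13*z^2 + 51*z - 36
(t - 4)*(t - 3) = t^2 - 7*t + 12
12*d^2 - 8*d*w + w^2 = (-6*d + w)*(-2*d + w)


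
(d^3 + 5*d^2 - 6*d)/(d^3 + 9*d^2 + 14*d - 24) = d/(d + 4)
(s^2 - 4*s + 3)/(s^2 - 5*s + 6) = (s - 1)/(s - 2)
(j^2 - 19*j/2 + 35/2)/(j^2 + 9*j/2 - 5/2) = (2*j^2 - 19*j + 35)/(2*j^2 + 9*j - 5)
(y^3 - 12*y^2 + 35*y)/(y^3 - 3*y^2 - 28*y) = (y - 5)/(y + 4)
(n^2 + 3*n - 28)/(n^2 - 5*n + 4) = (n + 7)/(n - 1)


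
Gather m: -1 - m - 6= -m - 7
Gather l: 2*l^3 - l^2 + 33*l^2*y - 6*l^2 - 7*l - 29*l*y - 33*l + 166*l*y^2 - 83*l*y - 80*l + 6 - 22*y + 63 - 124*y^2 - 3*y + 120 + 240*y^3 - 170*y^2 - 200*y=2*l^3 + l^2*(33*y - 7) + l*(166*y^2 - 112*y - 120) + 240*y^3 - 294*y^2 - 225*y + 189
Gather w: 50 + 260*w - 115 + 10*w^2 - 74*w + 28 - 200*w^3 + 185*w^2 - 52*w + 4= -200*w^3 + 195*w^2 + 134*w - 33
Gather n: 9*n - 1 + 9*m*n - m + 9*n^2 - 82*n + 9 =-m + 9*n^2 + n*(9*m - 73) + 8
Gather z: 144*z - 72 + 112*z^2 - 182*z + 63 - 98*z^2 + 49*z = 14*z^2 + 11*z - 9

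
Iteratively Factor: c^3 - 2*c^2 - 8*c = (c)*(c^2 - 2*c - 8) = c*(c + 2)*(c - 4)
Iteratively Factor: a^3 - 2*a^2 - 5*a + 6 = (a - 1)*(a^2 - a - 6) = (a - 3)*(a - 1)*(a + 2)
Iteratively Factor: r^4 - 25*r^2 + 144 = (r - 4)*(r^3 + 4*r^2 - 9*r - 36) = (r - 4)*(r + 4)*(r^2 - 9) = (r - 4)*(r + 3)*(r + 4)*(r - 3)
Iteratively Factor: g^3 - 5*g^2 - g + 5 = (g + 1)*(g^2 - 6*g + 5) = (g - 1)*(g + 1)*(g - 5)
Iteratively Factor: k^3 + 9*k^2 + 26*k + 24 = (k + 2)*(k^2 + 7*k + 12) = (k + 2)*(k + 3)*(k + 4)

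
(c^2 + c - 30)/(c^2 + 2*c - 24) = (c - 5)/(c - 4)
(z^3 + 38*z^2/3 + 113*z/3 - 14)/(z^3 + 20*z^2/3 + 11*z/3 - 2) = (z + 7)/(z + 1)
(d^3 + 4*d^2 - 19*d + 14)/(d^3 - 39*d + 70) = (d - 1)/(d - 5)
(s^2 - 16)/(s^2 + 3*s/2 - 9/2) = 2*(s^2 - 16)/(2*s^2 + 3*s - 9)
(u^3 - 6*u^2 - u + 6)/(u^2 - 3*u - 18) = (u^2 - 1)/(u + 3)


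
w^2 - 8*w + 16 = (w - 4)^2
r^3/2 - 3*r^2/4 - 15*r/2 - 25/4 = (r/2 + 1/2)*(r - 5)*(r + 5/2)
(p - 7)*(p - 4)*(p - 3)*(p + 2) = p^4 - 12*p^3 + 33*p^2 + 38*p - 168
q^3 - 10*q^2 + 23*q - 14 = (q - 7)*(q - 2)*(q - 1)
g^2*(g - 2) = g^3 - 2*g^2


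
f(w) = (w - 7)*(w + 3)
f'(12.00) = 20.00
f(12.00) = 75.00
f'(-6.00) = -16.00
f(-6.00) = 39.00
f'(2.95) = 1.90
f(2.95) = -24.10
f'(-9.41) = -22.82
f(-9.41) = 105.19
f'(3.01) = 2.02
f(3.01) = -23.98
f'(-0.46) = -4.92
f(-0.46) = -18.95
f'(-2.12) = -8.24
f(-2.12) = -8.03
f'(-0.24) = -4.48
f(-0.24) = -19.98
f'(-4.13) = -12.26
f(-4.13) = 12.58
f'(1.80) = -0.40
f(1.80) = -24.96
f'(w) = 2*w - 4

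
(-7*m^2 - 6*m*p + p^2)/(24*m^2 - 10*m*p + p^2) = (-7*m^2 - 6*m*p + p^2)/(24*m^2 - 10*m*p + p^2)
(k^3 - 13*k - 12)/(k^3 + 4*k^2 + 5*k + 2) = (k^2 - k - 12)/(k^2 + 3*k + 2)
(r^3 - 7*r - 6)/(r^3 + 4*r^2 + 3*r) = (r^2 - r - 6)/(r*(r + 3))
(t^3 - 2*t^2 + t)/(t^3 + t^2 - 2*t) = (t - 1)/(t + 2)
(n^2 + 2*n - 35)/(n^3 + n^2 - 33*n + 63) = (n - 5)/(n^2 - 6*n + 9)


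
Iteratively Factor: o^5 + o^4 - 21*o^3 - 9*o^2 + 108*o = (o - 3)*(o^4 + 4*o^3 - 9*o^2 - 36*o) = (o - 3)*(o + 3)*(o^3 + o^2 - 12*o) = (o - 3)^2*(o + 3)*(o^2 + 4*o) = o*(o - 3)^2*(o + 3)*(o + 4)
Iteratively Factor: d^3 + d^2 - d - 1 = (d + 1)*(d^2 - 1) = (d + 1)^2*(d - 1)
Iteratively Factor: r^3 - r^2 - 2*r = (r + 1)*(r^2 - 2*r) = r*(r + 1)*(r - 2)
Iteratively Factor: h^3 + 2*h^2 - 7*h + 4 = (h - 1)*(h^2 + 3*h - 4) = (h - 1)*(h + 4)*(h - 1)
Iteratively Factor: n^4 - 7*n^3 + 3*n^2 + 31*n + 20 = (n + 1)*(n^3 - 8*n^2 + 11*n + 20) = (n + 1)^2*(n^2 - 9*n + 20) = (n - 4)*(n + 1)^2*(n - 5)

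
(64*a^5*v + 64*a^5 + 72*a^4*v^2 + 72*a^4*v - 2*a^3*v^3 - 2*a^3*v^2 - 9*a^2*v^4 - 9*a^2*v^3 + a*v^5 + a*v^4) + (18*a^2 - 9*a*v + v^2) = 64*a^5*v + 64*a^5 + 72*a^4*v^2 + 72*a^4*v - 2*a^3*v^3 - 2*a^3*v^2 - 9*a^2*v^4 - 9*a^2*v^3 + 18*a^2 + a*v^5 + a*v^4 - 9*a*v + v^2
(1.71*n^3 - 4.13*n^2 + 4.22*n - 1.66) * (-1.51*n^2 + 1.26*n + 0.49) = -2.5821*n^5 + 8.3909*n^4 - 10.7381*n^3 + 5.8001*n^2 - 0.0238000000000005*n - 0.8134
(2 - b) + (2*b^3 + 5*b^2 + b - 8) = 2*b^3 + 5*b^2 - 6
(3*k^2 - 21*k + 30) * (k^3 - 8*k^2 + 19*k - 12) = 3*k^5 - 45*k^4 + 255*k^3 - 675*k^2 + 822*k - 360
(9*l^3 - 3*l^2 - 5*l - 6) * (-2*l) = -18*l^4 + 6*l^3 + 10*l^2 + 12*l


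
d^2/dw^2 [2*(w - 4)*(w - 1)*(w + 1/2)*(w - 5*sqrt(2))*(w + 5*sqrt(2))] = 40*w^3 - 108*w^2 - 582*w + 908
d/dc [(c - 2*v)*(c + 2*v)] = 2*c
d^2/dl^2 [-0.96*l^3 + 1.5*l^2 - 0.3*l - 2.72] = 3.0 - 5.76*l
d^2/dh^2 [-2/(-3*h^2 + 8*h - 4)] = 4*(-9*h^2 + 24*h + 4*(3*h - 4)^2 - 12)/(3*h^2 - 8*h + 4)^3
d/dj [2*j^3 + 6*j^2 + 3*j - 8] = 6*j^2 + 12*j + 3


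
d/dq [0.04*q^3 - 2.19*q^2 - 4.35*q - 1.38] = 0.12*q^2 - 4.38*q - 4.35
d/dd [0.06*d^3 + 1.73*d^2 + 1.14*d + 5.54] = 0.18*d^2 + 3.46*d + 1.14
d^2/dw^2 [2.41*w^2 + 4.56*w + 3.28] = 4.82000000000000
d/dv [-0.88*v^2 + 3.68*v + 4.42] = 3.68 - 1.76*v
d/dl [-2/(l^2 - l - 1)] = 2*(2*l - 1)/(-l^2 + l + 1)^2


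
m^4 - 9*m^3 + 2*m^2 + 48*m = m*(m - 8)*(m - 3)*(m + 2)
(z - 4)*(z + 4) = z^2 - 16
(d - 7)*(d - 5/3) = d^2 - 26*d/3 + 35/3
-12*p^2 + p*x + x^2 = (-3*p + x)*(4*p + x)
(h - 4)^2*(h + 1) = h^3 - 7*h^2 + 8*h + 16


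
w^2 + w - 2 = (w - 1)*(w + 2)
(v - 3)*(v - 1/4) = v^2 - 13*v/4 + 3/4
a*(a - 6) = a^2 - 6*a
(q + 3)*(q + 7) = q^2 + 10*q + 21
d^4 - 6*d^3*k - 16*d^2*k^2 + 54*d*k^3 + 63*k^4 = (d - 7*k)*(d - 3*k)*(d + k)*(d + 3*k)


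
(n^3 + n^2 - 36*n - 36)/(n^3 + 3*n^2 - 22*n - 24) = (n - 6)/(n - 4)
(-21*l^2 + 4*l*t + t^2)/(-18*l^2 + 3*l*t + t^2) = (7*l + t)/(6*l + t)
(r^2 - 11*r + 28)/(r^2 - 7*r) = (r - 4)/r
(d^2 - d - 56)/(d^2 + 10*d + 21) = (d - 8)/(d + 3)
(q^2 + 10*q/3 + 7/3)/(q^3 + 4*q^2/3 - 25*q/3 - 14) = (q + 1)/(q^2 - q - 6)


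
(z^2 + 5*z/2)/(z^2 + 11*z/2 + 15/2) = z/(z + 3)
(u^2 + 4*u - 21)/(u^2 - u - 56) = (u - 3)/(u - 8)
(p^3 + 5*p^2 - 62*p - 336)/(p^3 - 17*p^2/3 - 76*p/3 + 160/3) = 3*(p^2 + 13*p + 42)/(3*p^2 + 7*p - 20)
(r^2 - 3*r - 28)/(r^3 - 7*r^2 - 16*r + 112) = 1/(r - 4)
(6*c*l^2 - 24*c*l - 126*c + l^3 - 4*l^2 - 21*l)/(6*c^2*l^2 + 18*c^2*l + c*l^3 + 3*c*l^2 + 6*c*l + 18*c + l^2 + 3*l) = (l - 7)/(c*l + 1)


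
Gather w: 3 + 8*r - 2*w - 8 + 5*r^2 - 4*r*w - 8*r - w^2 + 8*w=5*r^2 - w^2 + w*(6 - 4*r) - 5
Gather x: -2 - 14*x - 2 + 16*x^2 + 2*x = 16*x^2 - 12*x - 4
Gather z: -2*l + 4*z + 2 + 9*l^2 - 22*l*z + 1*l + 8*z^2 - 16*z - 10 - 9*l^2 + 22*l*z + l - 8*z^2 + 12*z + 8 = 0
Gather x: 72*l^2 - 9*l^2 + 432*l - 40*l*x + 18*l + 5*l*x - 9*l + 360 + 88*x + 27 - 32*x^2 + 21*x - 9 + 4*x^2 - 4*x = 63*l^2 + 441*l - 28*x^2 + x*(105 - 35*l) + 378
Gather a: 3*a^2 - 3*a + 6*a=3*a^2 + 3*a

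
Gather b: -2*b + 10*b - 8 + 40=8*b + 32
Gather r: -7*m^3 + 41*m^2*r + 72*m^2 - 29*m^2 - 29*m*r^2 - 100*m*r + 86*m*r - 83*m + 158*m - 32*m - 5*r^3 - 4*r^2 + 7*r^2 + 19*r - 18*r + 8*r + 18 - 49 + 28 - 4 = -7*m^3 + 43*m^2 + 43*m - 5*r^3 + r^2*(3 - 29*m) + r*(41*m^2 - 14*m + 9) - 7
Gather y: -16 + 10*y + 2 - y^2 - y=-y^2 + 9*y - 14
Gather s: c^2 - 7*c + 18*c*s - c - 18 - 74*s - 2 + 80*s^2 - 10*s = c^2 - 8*c + 80*s^2 + s*(18*c - 84) - 20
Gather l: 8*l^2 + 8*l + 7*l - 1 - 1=8*l^2 + 15*l - 2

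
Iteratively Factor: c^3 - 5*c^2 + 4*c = (c - 4)*(c^2 - c) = (c - 4)*(c - 1)*(c)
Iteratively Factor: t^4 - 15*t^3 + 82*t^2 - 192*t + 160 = (t - 5)*(t^3 - 10*t^2 + 32*t - 32) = (t - 5)*(t - 4)*(t^2 - 6*t + 8) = (t - 5)*(t - 4)*(t - 2)*(t - 4)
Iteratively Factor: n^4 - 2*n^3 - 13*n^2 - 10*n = (n)*(n^3 - 2*n^2 - 13*n - 10) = n*(n - 5)*(n^2 + 3*n + 2) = n*(n - 5)*(n + 1)*(n + 2)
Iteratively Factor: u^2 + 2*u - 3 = (u - 1)*(u + 3)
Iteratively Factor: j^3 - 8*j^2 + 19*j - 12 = (j - 1)*(j^2 - 7*j + 12) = (j - 3)*(j - 1)*(j - 4)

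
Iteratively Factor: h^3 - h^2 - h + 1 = (h + 1)*(h^2 - 2*h + 1) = (h - 1)*(h + 1)*(h - 1)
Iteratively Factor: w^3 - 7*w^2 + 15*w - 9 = (w - 3)*(w^2 - 4*w + 3) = (w - 3)*(w - 1)*(w - 3)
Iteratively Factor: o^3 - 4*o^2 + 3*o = (o - 1)*(o^2 - 3*o) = o*(o - 1)*(o - 3)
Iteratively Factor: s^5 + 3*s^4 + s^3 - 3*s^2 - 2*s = (s + 1)*(s^4 + 2*s^3 - s^2 - 2*s) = (s + 1)^2*(s^3 + s^2 - 2*s) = s*(s + 1)^2*(s^2 + s - 2) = s*(s + 1)^2*(s + 2)*(s - 1)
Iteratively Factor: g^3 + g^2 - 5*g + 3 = (g - 1)*(g^2 + 2*g - 3) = (g - 1)^2*(g + 3)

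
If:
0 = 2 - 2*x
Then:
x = 1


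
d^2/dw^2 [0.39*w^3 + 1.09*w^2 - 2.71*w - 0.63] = 2.34*w + 2.18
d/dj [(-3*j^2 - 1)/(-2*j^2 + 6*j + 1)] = 2*(-9*j^2 - 5*j + 3)/(4*j^4 - 24*j^3 + 32*j^2 + 12*j + 1)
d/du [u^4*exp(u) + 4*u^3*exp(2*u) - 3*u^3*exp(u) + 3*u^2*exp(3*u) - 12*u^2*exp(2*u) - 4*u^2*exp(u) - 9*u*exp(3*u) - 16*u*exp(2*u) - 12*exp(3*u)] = (u^4 + 8*u^3*exp(u) + u^3 + 9*u^2*exp(2*u) - 12*u^2*exp(u) - 13*u^2 - 21*u*exp(2*u) - 56*u*exp(u) - 8*u - 45*exp(2*u) - 16*exp(u))*exp(u)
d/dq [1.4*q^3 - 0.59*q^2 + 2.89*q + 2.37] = 4.2*q^2 - 1.18*q + 2.89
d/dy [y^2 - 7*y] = 2*y - 7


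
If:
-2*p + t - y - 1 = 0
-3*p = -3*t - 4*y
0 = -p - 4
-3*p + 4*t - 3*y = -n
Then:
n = 103/7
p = -4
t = -40/7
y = 9/7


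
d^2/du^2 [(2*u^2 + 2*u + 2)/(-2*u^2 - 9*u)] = 4*(14*u^3 - 12*u^2 - 54*u - 81)/(u^3*(8*u^3 + 108*u^2 + 486*u + 729))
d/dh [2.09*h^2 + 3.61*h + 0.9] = 4.18*h + 3.61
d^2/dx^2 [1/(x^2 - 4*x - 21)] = 2*(x^2 - 4*x - 4*(x - 2)^2 - 21)/(-x^2 + 4*x + 21)^3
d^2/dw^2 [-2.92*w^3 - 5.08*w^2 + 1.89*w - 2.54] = -17.52*w - 10.16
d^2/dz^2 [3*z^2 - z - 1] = 6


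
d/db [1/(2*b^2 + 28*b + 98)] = (-b - 7)/(b^2 + 14*b + 49)^2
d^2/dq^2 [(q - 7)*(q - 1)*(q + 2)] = 6*q - 12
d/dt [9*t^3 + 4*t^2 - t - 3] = 27*t^2 + 8*t - 1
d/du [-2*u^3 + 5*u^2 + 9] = 2*u*(5 - 3*u)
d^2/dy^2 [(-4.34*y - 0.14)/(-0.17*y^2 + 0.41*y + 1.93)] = ((3.5112 - 4.4268*y)*(-0.17*y^2 + 0.41*y + 1.93) - (0.34*y - 0.41)*(0.68*y - 0.82)*(4.34*y + 0.14))/(-0.17*y^2 + 0.41*y + 1.93)^3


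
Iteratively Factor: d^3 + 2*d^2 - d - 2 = (d - 1)*(d^2 + 3*d + 2) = (d - 1)*(d + 2)*(d + 1)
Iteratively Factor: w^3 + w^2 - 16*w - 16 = (w + 1)*(w^2 - 16) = (w + 1)*(w + 4)*(w - 4)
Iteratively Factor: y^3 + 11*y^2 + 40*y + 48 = (y + 4)*(y^2 + 7*y + 12) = (y + 3)*(y + 4)*(y + 4)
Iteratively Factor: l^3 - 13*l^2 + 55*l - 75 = (l - 3)*(l^2 - 10*l + 25) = (l - 5)*(l - 3)*(l - 5)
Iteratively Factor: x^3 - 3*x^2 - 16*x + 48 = (x + 4)*(x^2 - 7*x + 12) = (x - 3)*(x + 4)*(x - 4)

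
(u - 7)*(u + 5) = u^2 - 2*u - 35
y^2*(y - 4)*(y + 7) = y^4 + 3*y^3 - 28*y^2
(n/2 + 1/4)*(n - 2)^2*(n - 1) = n^4/2 - 9*n^3/4 + 11*n^2/4 - 1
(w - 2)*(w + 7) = w^2 + 5*w - 14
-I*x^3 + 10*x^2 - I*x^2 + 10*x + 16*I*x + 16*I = (x + 2*I)*(x + 8*I)*(-I*x - I)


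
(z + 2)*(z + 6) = z^2 + 8*z + 12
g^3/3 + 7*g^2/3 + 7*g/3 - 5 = (g/3 + 1)*(g - 1)*(g + 5)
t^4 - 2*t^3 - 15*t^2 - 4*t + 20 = (t - 5)*(t - 1)*(t + 2)^2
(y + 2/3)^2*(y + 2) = y^3 + 10*y^2/3 + 28*y/9 + 8/9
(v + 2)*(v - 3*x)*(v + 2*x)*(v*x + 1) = v^4*x - v^3*x^2 + 2*v^3*x + v^3 - 6*v^2*x^3 - 2*v^2*x^2 - v^2*x + 2*v^2 - 12*v*x^3 - 6*v*x^2 - 2*v*x - 12*x^2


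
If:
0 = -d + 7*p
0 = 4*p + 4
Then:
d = -7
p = -1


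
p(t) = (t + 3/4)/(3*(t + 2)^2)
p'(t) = -2*(t + 3/4)/(3*(t + 2)^3) + 1/(3*(t + 2)^2) = (1 - 2*t)/(6*(t + 2)^3)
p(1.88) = 0.06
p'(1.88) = -0.01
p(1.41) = 0.06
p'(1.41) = -0.01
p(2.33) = 0.05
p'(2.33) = -0.01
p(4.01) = 0.04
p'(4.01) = -0.01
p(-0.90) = -0.04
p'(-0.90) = 0.35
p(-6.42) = -0.10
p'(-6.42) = -0.03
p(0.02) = 0.06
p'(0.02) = 0.02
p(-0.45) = 0.04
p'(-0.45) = 0.09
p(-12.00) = -0.04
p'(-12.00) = 0.00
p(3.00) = 0.05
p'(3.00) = -0.00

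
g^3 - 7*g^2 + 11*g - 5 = (g - 5)*(g - 1)^2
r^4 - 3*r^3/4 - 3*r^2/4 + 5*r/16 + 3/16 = (r - 1)*(r - 3/4)*(r + 1/2)^2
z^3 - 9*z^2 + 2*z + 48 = (z - 8)*(z - 3)*(z + 2)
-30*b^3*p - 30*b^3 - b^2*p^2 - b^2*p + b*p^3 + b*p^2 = (-6*b + p)*(5*b + p)*(b*p + b)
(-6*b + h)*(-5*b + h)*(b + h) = 30*b^3 + 19*b^2*h - 10*b*h^2 + h^3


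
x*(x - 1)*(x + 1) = x^3 - x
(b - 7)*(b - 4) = b^2 - 11*b + 28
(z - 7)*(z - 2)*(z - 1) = z^3 - 10*z^2 + 23*z - 14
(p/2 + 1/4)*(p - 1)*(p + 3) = p^3/2 + 5*p^2/4 - p - 3/4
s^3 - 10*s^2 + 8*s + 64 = (s - 8)*(s - 4)*(s + 2)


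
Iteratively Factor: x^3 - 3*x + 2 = (x - 1)*(x^2 + x - 2) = (x - 1)*(x + 2)*(x - 1)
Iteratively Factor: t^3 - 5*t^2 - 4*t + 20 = (t - 5)*(t^2 - 4) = (t - 5)*(t + 2)*(t - 2)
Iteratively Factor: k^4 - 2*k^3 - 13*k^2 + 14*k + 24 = (k - 2)*(k^3 - 13*k - 12) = (k - 2)*(k + 3)*(k^2 - 3*k - 4) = (k - 2)*(k + 1)*(k + 3)*(k - 4)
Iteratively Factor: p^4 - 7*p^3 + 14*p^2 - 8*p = (p - 4)*(p^3 - 3*p^2 + 2*p) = p*(p - 4)*(p^2 - 3*p + 2) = p*(p - 4)*(p - 2)*(p - 1)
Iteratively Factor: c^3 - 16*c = (c)*(c^2 - 16) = c*(c + 4)*(c - 4)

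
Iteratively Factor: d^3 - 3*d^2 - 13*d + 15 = (d + 3)*(d^2 - 6*d + 5) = (d - 1)*(d + 3)*(d - 5)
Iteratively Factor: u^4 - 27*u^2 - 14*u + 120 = (u + 4)*(u^3 - 4*u^2 - 11*u + 30) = (u + 3)*(u + 4)*(u^2 - 7*u + 10) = (u - 5)*(u + 3)*(u + 4)*(u - 2)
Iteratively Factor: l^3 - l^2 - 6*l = (l)*(l^2 - l - 6) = l*(l + 2)*(l - 3)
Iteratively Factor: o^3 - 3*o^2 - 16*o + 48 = (o + 4)*(o^2 - 7*o + 12) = (o - 3)*(o + 4)*(o - 4)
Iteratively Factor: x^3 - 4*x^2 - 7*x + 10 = (x - 1)*(x^2 - 3*x - 10) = (x - 5)*(x - 1)*(x + 2)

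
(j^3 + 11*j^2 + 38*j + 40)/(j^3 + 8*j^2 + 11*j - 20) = (j + 2)/(j - 1)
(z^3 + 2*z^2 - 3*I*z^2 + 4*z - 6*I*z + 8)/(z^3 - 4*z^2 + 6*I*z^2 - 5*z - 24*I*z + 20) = (z^2 + z*(2 - 4*I) - 8*I)/(z^2 + z*(-4 + 5*I) - 20*I)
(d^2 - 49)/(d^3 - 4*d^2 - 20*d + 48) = (d^2 - 49)/(d^3 - 4*d^2 - 20*d + 48)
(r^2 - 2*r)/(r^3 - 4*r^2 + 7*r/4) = 4*(r - 2)/(4*r^2 - 16*r + 7)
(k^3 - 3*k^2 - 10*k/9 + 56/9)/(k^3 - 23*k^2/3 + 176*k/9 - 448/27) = 3*(3*k^2 - 2*k - 8)/(9*k^2 - 48*k + 64)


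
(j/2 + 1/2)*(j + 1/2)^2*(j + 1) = j^4/2 + 3*j^3/2 + 13*j^2/8 + 3*j/4 + 1/8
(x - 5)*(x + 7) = x^2 + 2*x - 35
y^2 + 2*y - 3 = (y - 1)*(y + 3)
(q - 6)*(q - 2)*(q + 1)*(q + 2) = q^4 - 5*q^3 - 10*q^2 + 20*q + 24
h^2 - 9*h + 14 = (h - 7)*(h - 2)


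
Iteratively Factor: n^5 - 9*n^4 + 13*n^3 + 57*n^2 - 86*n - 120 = (n + 2)*(n^4 - 11*n^3 + 35*n^2 - 13*n - 60) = (n - 4)*(n + 2)*(n^3 - 7*n^2 + 7*n + 15) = (n - 4)*(n + 1)*(n + 2)*(n^2 - 8*n + 15) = (n - 4)*(n - 3)*(n + 1)*(n + 2)*(n - 5)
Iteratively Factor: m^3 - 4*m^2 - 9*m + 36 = (m + 3)*(m^2 - 7*m + 12) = (m - 3)*(m + 3)*(m - 4)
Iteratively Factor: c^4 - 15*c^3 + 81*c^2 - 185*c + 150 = (c - 5)*(c^3 - 10*c^2 + 31*c - 30) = (c - 5)^2*(c^2 - 5*c + 6) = (c - 5)^2*(c - 3)*(c - 2)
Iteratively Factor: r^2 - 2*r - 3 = (r + 1)*(r - 3)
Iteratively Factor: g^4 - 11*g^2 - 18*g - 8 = (g + 1)*(g^3 - g^2 - 10*g - 8) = (g + 1)^2*(g^2 - 2*g - 8) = (g + 1)^2*(g + 2)*(g - 4)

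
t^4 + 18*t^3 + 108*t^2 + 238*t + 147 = (t + 1)*(t + 3)*(t + 7)^2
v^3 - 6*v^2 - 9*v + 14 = (v - 7)*(v - 1)*(v + 2)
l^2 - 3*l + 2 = (l - 2)*(l - 1)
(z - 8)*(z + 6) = z^2 - 2*z - 48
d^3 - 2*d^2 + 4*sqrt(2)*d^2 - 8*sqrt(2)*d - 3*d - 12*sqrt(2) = (d - 3)*(d + 1)*(d + 4*sqrt(2))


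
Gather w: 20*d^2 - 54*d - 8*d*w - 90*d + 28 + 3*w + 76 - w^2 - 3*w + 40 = 20*d^2 - 8*d*w - 144*d - w^2 + 144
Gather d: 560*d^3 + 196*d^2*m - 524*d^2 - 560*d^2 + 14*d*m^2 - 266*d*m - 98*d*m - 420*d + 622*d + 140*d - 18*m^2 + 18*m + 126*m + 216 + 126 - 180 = 560*d^3 + d^2*(196*m - 1084) + d*(14*m^2 - 364*m + 342) - 18*m^2 + 144*m + 162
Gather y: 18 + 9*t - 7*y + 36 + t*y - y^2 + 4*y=9*t - y^2 + y*(t - 3) + 54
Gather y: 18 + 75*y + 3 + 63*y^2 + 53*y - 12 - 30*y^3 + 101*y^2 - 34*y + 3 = -30*y^3 + 164*y^2 + 94*y + 12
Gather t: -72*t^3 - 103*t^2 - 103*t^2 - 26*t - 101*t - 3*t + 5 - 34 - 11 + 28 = -72*t^3 - 206*t^2 - 130*t - 12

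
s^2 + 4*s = s*(s + 4)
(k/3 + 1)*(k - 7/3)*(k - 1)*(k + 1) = k^4/3 + 2*k^3/9 - 8*k^2/3 - 2*k/9 + 7/3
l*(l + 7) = l^2 + 7*l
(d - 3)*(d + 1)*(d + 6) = d^3 + 4*d^2 - 15*d - 18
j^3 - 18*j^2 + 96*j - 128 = (j - 8)^2*(j - 2)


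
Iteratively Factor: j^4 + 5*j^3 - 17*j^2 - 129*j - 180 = (j + 4)*(j^3 + j^2 - 21*j - 45) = (j + 3)*(j + 4)*(j^2 - 2*j - 15) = (j + 3)^2*(j + 4)*(j - 5)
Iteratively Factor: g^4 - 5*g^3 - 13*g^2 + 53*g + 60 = (g - 5)*(g^3 - 13*g - 12) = (g - 5)*(g - 4)*(g^2 + 4*g + 3) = (g - 5)*(g - 4)*(g + 1)*(g + 3)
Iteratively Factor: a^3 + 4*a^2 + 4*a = (a + 2)*(a^2 + 2*a) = (a + 2)^2*(a)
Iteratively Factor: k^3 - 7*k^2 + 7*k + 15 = (k + 1)*(k^2 - 8*k + 15) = (k - 3)*(k + 1)*(k - 5)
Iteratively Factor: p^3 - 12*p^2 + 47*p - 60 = (p - 4)*(p^2 - 8*p + 15) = (p - 4)*(p - 3)*(p - 5)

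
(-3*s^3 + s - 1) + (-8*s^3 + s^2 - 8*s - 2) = -11*s^3 + s^2 - 7*s - 3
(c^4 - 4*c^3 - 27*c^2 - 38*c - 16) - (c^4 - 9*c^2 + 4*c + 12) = -4*c^3 - 18*c^2 - 42*c - 28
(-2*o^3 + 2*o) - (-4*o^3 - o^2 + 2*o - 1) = 2*o^3 + o^2 + 1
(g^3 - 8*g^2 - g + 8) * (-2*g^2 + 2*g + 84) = -2*g^5 + 18*g^4 + 70*g^3 - 690*g^2 - 68*g + 672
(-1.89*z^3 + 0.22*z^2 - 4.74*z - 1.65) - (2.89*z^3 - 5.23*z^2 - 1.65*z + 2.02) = -4.78*z^3 + 5.45*z^2 - 3.09*z - 3.67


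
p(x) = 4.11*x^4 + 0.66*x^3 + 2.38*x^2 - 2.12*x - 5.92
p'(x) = 16.44*x^3 + 1.98*x^2 + 4.76*x - 2.12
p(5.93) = 5285.13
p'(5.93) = 3523.93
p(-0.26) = -5.20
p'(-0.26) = -3.51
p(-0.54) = -3.84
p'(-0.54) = -6.70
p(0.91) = -2.56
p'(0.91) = 16.24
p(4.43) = 1671.69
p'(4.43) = 1487.09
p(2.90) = 314.74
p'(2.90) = 429.29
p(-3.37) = 533.10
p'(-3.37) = -624.88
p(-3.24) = 456.41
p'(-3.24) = -555.92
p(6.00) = 5536.16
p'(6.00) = 3648.76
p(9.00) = 27614.63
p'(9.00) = 12185.86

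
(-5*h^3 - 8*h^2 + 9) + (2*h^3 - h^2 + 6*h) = -3*h^3 - 9*h^2 + 6*h + 9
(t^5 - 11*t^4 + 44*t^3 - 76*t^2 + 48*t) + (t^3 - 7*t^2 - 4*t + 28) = t^5 - 11*t^4 + 45*t^3 - 83*t^2 + 44*t + 28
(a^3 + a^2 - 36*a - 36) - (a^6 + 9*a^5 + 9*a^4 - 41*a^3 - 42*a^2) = -a^6 - 9*a^5 - 9*a^4 + 42*a^3 + 43*a^2 - 36*a - 36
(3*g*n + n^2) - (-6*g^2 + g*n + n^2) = 6*g^2 + 2*g*n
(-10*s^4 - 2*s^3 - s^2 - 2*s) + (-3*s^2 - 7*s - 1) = -10*s^4 - 2*s^3 - 4*s^2 - 9*s - 1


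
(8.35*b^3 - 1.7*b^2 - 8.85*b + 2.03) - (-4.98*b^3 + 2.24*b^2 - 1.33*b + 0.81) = 13.33*b^3 - 3.94*b^2 - 7.52*b + 1.22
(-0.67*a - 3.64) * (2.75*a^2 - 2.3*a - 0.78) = -1.8425*a^3 - 8.469*a^2 + 8.8946*a + 2.8392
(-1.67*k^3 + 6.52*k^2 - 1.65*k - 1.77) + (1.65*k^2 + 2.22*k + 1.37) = -1.67*k^3 + 8.17*k^2 + 0.57*k - 0.4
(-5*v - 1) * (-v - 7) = 5*v^2 + 36*v + 7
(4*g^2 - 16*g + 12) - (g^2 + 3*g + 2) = 3*g^2 - 19*g + 10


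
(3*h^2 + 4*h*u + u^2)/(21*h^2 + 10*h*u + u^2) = (h + u)/(7*h + u)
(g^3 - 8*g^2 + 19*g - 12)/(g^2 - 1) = (g^2 - 7*g + 12)/(g + 1)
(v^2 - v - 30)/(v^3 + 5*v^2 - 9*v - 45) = (v - 6)/(v^2 - 9)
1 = 1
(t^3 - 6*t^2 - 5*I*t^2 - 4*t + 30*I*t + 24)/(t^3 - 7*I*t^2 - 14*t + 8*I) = (t - 6)/(t - 2*I)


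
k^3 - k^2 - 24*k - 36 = (k - 6)*(k + 2)*(k + 3)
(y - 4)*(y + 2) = y^2 - 2*y - 8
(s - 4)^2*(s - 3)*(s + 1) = s^4 - 10*s^3 + 29*s^2 - 8*s - 48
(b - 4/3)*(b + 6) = b^2 + 14*b/3 - 8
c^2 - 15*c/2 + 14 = (c - 4)*(c - 7/2)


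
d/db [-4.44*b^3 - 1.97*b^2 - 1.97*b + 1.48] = -13.32*b^2 - 3.94*b - 1.97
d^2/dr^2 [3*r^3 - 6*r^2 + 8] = 18*r - 12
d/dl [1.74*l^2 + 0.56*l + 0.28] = 3.48*l + 0.56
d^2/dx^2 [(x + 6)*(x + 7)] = 2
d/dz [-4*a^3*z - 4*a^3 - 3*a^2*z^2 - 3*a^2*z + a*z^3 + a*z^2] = a*(-4*a^2 - 6*a*z - 3*a + 3*z^2 + 2*z)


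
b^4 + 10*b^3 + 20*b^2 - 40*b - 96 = (b - 2)*(b + 2)*(b + 4)*(b + 6)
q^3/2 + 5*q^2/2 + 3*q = q*(q/2 + 1)*(q + 3)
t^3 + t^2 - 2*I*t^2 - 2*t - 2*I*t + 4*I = (t - 1)*(t + 2)*(t - 2*I)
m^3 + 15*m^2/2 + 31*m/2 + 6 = (m + 1/2)*(m + 3)*(m + 4)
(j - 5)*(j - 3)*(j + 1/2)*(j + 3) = j^4 - 9*j^3/2 - 23*j^2/2 + 81*j/2 + 45/2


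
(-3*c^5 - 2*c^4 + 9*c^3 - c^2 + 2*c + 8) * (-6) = 18*c^5 + 12*c^4 - 54*c^3 + 6*c^2 - 12*c - 48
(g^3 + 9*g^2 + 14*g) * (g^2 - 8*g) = g^5 + g^4 - 58*g^3 - 112*g^2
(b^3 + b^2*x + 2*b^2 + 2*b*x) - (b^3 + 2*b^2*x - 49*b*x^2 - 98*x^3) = -b^2*x + 2*b^2 + 49*b*x^2 + 2*b*x + 98*x^3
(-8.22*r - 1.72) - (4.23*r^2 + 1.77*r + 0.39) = -4.23*r^2 - 9.99*r - 2.11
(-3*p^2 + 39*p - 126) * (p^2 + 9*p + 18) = -3*p^4 + 12*p^3 + 171*p^2 - 432*p - 2268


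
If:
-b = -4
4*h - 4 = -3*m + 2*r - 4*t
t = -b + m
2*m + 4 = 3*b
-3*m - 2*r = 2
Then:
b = 4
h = -11/2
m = 4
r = -7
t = 0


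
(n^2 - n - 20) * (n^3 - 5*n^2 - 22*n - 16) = n^5 - 6*n^4 - 37*n^3 + 106*n^2 + 456*n + 320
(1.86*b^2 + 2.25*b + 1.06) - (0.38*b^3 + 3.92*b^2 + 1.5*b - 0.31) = -0.38*b^3 - 2.06*b^2 + 0.75*b + 1.37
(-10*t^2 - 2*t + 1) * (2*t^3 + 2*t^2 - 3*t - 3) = -20*t^5 - 24*t^4 + 28*t^3 + 38*t^2 + 3*t - 3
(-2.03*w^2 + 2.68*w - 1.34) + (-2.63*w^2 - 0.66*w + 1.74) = -4.66*w^2 + 2.02*w + 0.4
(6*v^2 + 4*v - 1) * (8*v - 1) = 48*v^3 + 26*v^2 - 12*v + 1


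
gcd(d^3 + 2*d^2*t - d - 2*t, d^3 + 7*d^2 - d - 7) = d^2 - 1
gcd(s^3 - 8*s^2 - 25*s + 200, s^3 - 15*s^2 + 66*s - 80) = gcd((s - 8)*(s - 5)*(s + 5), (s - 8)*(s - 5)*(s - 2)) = s^2 - 13*s + 40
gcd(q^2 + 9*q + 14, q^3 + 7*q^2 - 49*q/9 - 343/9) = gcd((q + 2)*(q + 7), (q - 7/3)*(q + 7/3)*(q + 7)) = q + 7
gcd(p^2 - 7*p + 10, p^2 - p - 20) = p - 5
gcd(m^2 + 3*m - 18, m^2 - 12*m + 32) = 1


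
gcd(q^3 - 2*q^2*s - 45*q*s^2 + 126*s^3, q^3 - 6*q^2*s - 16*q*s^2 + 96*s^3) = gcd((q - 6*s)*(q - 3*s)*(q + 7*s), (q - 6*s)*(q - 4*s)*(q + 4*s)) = q - 6*s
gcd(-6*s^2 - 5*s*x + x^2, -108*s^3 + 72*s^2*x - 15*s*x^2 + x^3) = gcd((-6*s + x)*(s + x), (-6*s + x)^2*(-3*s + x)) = -6*s + x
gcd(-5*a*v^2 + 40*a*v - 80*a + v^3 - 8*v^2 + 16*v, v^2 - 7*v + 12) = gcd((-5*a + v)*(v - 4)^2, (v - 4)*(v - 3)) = v - 4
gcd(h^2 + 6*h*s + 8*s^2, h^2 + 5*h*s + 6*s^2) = h + 2*s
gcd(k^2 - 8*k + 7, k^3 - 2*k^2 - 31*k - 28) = k - 7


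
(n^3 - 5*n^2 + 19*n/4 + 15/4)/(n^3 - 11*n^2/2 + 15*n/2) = (n + 1/2)/n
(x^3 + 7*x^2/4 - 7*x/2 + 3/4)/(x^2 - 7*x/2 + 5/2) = (4*x^2 + 11*x - 3)/(2*(2*x - 5))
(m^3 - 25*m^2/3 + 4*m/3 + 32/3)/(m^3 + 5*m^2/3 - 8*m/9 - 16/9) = 3*(3*m^3 - 25*m^2 + 4*m + 32)/(9*m^3 + 15*m^2 - 8*m - 16)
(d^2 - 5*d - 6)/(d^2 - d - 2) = (d - 6)/(d - 2)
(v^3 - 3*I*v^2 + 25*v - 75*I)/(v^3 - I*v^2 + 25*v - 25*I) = (v - 3*I)/(v - I)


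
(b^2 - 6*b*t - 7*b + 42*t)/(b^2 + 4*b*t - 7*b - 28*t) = (b - 6*t)/(b + 4*t)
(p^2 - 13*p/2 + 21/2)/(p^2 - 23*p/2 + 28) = (p - 3)/(p - 8)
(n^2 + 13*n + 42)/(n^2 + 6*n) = (n + 7)/n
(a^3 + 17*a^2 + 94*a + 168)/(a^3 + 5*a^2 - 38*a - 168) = (a + 6)/(a - 6)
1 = 1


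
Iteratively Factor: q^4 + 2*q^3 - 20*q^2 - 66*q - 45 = (q - 5)*(q^3 + 7*q^2 + 15*q + 9) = (q - 5)*(q + 3)*(q^2 + 4*q + 3) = (q - 5)*(q + 3)^2*(q + 1)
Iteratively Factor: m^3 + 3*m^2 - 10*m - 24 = (m + 2)*(m^2 + m - 12) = (m + 2)*(m + 4)*(m - 3)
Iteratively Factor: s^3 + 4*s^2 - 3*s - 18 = (s + 3)*(s^2 + s - 6) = (s - 2)*(s + 3)*(s + 3)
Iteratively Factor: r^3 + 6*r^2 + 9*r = (r + 3)*(r^2 + 3*r) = (r + 3)^2*(r)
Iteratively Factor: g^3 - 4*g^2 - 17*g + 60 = (g - 3)*(g^2 - g - 20) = (g - 3)*(g + 4)*(g - 5)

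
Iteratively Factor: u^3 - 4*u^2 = (u)*(u^2 - 4*u) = u*(u - 4)*(u)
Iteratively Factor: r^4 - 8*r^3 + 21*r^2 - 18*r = (r)*(r^3 - 8*r^2 + 21*r - 18) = r*(r - 3)*(r^2 - 5*r + 6) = r*(r - 3)*(r - 2)*(r - 3)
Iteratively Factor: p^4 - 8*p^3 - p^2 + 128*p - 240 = (p - 3)*(p^3 - 5*p^2 - 16*p + 80) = (p - 5)*(p - 3)*(p^2 - 16) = (p - 5)*(p - 3)*(p + 4)*(p - 4)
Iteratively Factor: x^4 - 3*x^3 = (x)*(x^3 - 3*x^2) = x^2*(x^2 - 3*x) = x^3*(x - 3)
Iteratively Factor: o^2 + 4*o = (o + 4)*(o)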